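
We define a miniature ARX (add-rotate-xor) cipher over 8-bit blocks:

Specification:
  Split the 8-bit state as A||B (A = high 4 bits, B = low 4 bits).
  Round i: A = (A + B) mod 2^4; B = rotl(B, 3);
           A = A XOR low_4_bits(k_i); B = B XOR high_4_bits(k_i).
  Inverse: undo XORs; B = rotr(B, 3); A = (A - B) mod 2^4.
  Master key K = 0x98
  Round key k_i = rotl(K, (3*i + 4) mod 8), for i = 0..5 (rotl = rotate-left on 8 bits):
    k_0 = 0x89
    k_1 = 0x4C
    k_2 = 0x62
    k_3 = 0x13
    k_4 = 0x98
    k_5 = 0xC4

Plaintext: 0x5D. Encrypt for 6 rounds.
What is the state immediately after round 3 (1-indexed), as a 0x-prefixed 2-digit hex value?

0x6D

s_0 = plaintext = 0x5D
s_1 = Round(s_0, k_0) = 0xB6
s_2 = Round(s_1, k_1) = 0xD7
s_3 = Round(s_2, k_2) = 0x6D
s_4 = Round(s_3, k_3) = 0x0F
s_5 = Round(s_4, k_4) = 0x76
s_6 = Round(s_5, k_5) = 0x9F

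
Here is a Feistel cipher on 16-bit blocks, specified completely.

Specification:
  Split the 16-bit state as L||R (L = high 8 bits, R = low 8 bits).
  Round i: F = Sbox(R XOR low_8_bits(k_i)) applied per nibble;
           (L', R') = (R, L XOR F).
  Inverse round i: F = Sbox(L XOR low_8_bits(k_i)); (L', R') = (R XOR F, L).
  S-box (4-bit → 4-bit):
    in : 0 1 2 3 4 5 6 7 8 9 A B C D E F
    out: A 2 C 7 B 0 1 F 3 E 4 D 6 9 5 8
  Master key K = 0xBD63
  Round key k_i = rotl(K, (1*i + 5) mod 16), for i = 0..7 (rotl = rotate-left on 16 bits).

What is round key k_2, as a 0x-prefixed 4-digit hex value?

K = 0xBD63
k_0 = rotl(K, (1*0+5) mod 16) = rotl(K, 5) = 0xAC77
k_1 = rotl(K, (1*1+5) mod 16) = rotl(K, 6) = 0x58EF
k_2 = rotl(K, (1*2+5) mod 16) = rotl(K, 7) = 0xB1DE

0xB1DE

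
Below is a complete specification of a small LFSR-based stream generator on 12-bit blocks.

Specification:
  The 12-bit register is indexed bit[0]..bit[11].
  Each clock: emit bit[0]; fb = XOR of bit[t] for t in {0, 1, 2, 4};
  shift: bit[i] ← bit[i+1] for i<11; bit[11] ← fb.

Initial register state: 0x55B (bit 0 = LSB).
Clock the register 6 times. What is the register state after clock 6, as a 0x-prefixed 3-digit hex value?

0xD55

reg_0 = 0x55B
clock 1: out=1, reg = 0xAAD
clock 2: out=1, reg = 0x556
clock 3: out=0, reg = 0xAAB
clock 4: out=1, reg = 0x555
clock 5: out=1, reg = 0xAAA
clock 6: out=0, reg = 0xD55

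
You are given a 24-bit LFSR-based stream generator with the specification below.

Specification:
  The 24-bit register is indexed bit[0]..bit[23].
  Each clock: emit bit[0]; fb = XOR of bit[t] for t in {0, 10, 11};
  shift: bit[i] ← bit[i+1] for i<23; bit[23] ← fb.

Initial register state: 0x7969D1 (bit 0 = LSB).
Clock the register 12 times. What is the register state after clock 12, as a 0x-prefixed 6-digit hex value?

0x8A6796

reg_0 = 0x7969D1
clock 1: out=1, reg = 0x3CB4E8
clock 2: out=0, reg = 0x9E5A74
clock 3: out=0, reg = 0xCF2D3A
clock 4: out=0, reg = 0x67969D
clock 5: out=1, reg = 0x33CB4E
clock 6: out=0, reg = 0x99E5A7
clock 7: out=1, reg = 0x4CF2D3
clock 8: out=1, reg = 0xA67969
clock 9: out=1, reg = 0x533CB4
clock 10: out=0, reg = 0x299E5A
clock 11: out=0, reg = 0x14CF2D
clock 12: out=1, reg = 0x8A6796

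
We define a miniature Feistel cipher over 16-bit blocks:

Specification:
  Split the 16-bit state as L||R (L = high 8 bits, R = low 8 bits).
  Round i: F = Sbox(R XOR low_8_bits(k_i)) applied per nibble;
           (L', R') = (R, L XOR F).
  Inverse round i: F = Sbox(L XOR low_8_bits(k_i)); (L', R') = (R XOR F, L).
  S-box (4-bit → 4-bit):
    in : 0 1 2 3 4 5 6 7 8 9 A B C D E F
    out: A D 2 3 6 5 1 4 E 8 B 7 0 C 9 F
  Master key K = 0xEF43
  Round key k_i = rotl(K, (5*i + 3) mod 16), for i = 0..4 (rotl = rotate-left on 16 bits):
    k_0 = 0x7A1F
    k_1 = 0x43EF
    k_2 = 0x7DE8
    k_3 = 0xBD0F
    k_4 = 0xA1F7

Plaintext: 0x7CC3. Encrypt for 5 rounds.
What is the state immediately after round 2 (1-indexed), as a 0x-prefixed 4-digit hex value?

0xBC90

s_0 = plaintext = 0x7CC3
s_1 = Round(s_0, k_0) = 0xC3BC
s_2 = Round(s_1, k_1) = 0xBC90
s_3 = Round(s_2, k_2) = 0x90F2
s_4 = Round(s_3, k_3) = 0xF26C
s_5 = Round(s_4, k_4) = 0x6C75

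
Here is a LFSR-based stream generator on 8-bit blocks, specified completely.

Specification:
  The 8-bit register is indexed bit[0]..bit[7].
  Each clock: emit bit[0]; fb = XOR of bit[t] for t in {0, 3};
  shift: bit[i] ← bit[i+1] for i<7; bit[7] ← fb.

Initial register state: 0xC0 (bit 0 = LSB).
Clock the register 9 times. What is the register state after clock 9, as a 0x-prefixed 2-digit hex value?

0xEC

reg_0 = 0xC0
clock 1: out=0, reg = 0x60
clock 2: out=0, reg = 0x30
clock 3: out=0, reg = 0x18
clock 4: out=0, reg = 0x8C
clock 5: out=0, reg = 0xC6
clock 6: out=0, reg = 0x63
clock 7: out=1, reg = 0xB1
clock 8: out=1, reg = 0xD8
clock 9: out=0, reg = 0xEC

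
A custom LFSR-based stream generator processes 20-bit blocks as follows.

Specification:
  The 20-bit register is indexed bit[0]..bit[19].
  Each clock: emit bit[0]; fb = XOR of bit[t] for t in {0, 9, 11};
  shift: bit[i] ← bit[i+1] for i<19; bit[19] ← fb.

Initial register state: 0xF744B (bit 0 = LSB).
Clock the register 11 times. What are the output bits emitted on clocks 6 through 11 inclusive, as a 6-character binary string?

reg_0 = 0xF744B
clock 1: out=1, reg = 0xFBA25
clock 2: out=1, reg = 0xFDD12
clock 3: out=0, reg = 0xFEE89
clock 4: out=1, reg = 0xFF744
clock 5: out=0, reg = 0xFFBA2
clock 6: out=0, reg = 0x7FDD1
clock 7: out=1, reg = 0x3FEE8
clock 8: out=0, reg = 0x1FF74
clock 9: out=0, reg = 0x0FFBA
clock 10: out=0, reg = 0x07FDD
clock 11: out=1, reg = 0x83FEE

010001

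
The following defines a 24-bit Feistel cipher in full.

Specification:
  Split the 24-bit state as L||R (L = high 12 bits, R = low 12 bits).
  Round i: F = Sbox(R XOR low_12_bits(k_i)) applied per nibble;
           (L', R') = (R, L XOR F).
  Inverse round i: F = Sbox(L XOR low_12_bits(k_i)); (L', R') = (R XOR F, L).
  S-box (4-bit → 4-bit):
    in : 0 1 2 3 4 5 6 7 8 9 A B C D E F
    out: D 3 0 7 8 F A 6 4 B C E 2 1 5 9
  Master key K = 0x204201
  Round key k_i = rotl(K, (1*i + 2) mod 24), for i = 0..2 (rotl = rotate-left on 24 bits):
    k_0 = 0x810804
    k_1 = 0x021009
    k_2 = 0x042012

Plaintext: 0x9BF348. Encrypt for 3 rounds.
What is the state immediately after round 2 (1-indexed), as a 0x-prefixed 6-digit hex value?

s_0 = plaintext = 0x9BF348
s_1 = Round(s_0, k_0) = 0x34873D
s_2 = Round(s_1, k_1) = 0x73D530
s_3 = Round(s_2, k_2) = 0x53083D

0x73D530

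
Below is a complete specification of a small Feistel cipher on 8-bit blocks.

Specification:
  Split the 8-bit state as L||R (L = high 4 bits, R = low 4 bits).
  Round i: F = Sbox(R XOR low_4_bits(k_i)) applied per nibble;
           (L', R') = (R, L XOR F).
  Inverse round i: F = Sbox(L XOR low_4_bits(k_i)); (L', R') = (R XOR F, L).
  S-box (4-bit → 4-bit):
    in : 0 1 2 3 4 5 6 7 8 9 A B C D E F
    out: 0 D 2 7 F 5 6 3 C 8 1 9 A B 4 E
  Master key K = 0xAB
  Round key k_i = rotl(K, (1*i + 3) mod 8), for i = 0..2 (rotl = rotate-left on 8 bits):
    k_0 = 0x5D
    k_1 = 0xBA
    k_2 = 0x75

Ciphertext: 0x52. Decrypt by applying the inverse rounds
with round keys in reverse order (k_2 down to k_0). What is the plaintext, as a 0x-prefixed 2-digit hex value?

s_0 = ciphertext = 0x52
s_1 = InvRound(s_0, k_2) = 0x25
s_2 = InvRound(s_1, k_1) = 0x92
s_3 = InvRound(s_2, k_0) = 0xD9

0xD9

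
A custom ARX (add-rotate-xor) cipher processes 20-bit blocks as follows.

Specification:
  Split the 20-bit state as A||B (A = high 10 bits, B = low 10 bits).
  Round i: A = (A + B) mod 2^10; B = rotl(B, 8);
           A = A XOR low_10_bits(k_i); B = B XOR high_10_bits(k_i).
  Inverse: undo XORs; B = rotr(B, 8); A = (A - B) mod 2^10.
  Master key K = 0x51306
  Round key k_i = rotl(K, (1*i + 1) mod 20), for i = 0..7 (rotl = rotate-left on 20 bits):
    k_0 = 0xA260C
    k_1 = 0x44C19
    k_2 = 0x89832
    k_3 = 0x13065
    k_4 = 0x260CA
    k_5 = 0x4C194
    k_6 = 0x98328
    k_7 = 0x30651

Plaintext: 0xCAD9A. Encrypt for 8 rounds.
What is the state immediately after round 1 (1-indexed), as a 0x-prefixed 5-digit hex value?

s_0 = plaintext = 0xCAD9A
s_1 = Round(s_0, k_0) = 0xB24EF
s_2 = Round(s_1, k_1) = 0xE8628
s_3 = Round(s_2, k_2) = 0x7EEAC
s_4 = Round(s_3, k_3) = 0x308E7
s_5 = Round(s_4, k_4) = 0x58FA1
s_6 = Round(s_5, k_5) = 0x240D8
s_7 = Round(s_6, k_6) = 0x90256
s_8 = Round(s_7, k_7) = 0xB1E54

0xB24EF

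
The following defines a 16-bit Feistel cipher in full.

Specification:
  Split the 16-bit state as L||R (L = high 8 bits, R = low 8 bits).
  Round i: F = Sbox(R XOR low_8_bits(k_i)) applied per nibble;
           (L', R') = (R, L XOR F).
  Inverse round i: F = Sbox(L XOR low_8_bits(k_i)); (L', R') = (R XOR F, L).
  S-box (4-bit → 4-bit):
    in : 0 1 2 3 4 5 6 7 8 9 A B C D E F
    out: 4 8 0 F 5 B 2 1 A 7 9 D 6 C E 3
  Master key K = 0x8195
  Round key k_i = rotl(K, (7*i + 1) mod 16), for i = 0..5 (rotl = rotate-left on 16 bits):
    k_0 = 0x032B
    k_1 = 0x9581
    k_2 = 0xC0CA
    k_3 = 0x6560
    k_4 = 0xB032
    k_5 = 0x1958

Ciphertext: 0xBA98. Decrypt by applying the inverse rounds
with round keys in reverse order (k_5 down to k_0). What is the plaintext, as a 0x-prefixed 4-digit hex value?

0xEF39

s_0 = ciphertext = 0xBA98
s_1 = InvRound(s_0, k_5) = 0x78BA
s_2 = InvRound(s_1, k_4) = 0xE378
s_3 = InvRound(s_2, k_3) = 0xD7E3
s_4 = InvRound(s_3, k_2) = 0x6FD7
s_5 = InvRound(s_4, k_1) = 0x396F
s_6 = InvRound(s_5, k_0) = 0xEF39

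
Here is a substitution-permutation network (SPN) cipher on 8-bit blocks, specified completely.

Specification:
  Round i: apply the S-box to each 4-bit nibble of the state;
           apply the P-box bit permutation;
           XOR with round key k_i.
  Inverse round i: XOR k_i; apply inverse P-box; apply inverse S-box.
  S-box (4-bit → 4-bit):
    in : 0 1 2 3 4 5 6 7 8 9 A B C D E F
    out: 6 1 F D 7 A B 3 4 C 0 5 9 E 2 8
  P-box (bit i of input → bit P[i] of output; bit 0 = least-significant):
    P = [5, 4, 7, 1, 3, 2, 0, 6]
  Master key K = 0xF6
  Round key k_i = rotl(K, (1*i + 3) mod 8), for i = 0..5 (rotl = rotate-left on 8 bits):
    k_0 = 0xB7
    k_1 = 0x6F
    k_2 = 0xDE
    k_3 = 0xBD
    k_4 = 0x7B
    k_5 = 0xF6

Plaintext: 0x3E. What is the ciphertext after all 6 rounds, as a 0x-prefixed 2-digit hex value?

0x91

s_0 = plaintext = 0x3E
s_1 = Round(s_0, k_0) = 0xEE
s_2 = Round(s_1, k_1) = 0x7B
s_3 = Round(s_2, k_2) = 0x72
s_4 = Round(s_3, k_3) = 0x03
s_5 = Round(s_4, k_4) = 0xDC
s_6 = Round(s_5, k_5) = 0x91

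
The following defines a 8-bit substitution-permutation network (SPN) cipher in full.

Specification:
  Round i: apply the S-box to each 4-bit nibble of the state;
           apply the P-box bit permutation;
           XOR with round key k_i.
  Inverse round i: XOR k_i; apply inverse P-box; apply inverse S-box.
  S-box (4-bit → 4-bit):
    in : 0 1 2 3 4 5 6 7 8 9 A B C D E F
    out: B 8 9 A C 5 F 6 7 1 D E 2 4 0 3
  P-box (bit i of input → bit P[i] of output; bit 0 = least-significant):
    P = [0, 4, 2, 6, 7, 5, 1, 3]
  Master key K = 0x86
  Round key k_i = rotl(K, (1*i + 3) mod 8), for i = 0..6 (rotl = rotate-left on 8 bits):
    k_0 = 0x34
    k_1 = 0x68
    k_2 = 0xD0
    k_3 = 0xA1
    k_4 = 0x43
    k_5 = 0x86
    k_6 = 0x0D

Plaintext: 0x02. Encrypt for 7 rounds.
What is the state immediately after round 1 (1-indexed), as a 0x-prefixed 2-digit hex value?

0xDD

s_0 = plaintext = 0x02
s_1 = Round(s_0, k_0) = 0xDD
s_2 = Round(s_1, k_1) = 0x6E
s_3 = Round(s_2, k_2) = 0x7A
s_4 = Round(s_3, k_3) = 0xC6
s_5 = Round(s_4, k_4) = 0x36
s_6 = Round(s_5, k_5) = 0xFB
s_7 = Round(s_6, k_6) = 0xF9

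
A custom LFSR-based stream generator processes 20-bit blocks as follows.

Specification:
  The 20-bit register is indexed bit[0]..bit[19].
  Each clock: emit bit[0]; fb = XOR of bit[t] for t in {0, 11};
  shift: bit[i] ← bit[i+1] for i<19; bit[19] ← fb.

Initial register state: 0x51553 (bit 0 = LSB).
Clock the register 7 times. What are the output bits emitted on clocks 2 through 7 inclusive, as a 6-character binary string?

reg_0 = 0x51553
clock 1: out=1, reg = 0xA8AA9
clock 2: out=1, reg = 0x54554
clock 3: out=0, reg = 0x2A2AA
clock 4: out=0, reg = 0x15155
clock 5: out=1, reg = 0x8A8AA
clock 6: out=0, reg = 0xC5455
clock 7: out=1, reg = 0xE2A2A

100101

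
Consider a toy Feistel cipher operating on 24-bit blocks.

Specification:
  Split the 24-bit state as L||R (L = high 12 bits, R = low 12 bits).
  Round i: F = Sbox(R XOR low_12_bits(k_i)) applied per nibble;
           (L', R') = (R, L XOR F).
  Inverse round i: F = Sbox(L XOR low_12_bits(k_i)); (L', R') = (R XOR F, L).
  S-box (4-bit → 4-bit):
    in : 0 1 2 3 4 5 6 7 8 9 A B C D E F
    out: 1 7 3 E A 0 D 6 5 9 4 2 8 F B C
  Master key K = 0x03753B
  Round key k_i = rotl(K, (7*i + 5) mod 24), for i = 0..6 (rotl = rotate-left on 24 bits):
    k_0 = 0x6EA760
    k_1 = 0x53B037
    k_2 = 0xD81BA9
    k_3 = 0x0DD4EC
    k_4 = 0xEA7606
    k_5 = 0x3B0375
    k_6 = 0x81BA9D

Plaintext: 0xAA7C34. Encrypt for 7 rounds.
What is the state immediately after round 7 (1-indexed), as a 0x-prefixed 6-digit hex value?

0x8F9620

s_0 = plaintext = 0xAA7C34
s_1 = Round(s_0, k_0) = 0xC348AD
s_2 = Round(s_1, k_1) = 0x8AD9A0
s_3 = Round(s_2, k_2) = 0x9A0BB4
s_4 = Round(s_3, k_3) = 0xBB45A5
s_5 = Round(s_4, k_4) = 0x5A55FA
s_6 = Round(s_5, k_5) = 0x5FA8F9
s_7 = Round(s_6, k_6) = 0x8F9620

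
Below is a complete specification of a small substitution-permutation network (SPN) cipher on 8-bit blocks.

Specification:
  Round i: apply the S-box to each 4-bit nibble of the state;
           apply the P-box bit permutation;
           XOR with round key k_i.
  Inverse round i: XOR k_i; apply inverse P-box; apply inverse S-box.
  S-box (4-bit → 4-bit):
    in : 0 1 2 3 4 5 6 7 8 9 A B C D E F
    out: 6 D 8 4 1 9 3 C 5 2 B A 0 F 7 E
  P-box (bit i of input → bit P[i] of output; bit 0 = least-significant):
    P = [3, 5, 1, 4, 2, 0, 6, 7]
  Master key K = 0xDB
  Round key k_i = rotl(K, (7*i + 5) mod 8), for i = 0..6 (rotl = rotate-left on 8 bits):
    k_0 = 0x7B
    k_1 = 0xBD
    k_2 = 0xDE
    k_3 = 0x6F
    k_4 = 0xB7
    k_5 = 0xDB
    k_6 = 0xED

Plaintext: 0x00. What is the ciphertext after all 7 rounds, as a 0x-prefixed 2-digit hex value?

s_0 = plaintext = 0x00
s_1 = Round(s_0, k_0) = 0x18
s_2 = Round(s_1, k_1) = 0x73
s_3 = Round(s_2, k_2) = 0x1C
s_4 = Round(s_3, k_3) = 0xAB
s_5 = Round(s_4, k_4) = 0x02
s_6 = Round(s_5, k_5) = 0x8A
s_7 = Round(s_6, k_6) = 0x91

0x91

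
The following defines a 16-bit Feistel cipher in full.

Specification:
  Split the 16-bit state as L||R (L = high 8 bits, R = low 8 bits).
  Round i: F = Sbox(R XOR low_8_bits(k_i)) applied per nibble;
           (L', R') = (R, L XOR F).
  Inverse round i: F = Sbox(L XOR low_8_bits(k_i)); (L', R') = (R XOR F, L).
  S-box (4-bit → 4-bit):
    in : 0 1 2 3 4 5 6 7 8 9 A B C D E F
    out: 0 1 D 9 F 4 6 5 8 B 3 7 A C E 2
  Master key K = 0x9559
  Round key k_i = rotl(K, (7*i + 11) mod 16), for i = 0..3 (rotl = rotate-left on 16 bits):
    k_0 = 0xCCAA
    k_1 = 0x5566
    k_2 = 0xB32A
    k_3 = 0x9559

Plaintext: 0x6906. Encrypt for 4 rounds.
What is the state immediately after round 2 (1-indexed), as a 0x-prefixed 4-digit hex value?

0x5392

s_0 = plaintext = 0x6906
s_1 = Round(s_0, k_0) = 0x0653
s_2 = Round(s_1, k_1) = 0x5392
s_3 = Round(s_2, k_2) = 0x922B
s_4 = Round(s_3, k_3) = 0x2BCF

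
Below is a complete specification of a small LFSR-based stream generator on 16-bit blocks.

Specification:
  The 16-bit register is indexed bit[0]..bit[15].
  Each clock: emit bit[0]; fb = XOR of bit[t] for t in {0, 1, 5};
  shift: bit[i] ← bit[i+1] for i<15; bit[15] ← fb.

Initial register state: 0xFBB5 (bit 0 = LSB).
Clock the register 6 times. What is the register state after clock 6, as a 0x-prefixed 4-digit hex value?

reg_0 = 0xFBB5
clock 1: out=1, reg = 0x7DDA
clock 2: out=0, reg = 0xBEED
clock 3: out=1, reg = 0x5F76
clock 4: out=0, reg = 0x2FBB
clock 5: out=1, reg = 0x97DD
clock 6: out=1, reg = 0xCBEE

0xCBEE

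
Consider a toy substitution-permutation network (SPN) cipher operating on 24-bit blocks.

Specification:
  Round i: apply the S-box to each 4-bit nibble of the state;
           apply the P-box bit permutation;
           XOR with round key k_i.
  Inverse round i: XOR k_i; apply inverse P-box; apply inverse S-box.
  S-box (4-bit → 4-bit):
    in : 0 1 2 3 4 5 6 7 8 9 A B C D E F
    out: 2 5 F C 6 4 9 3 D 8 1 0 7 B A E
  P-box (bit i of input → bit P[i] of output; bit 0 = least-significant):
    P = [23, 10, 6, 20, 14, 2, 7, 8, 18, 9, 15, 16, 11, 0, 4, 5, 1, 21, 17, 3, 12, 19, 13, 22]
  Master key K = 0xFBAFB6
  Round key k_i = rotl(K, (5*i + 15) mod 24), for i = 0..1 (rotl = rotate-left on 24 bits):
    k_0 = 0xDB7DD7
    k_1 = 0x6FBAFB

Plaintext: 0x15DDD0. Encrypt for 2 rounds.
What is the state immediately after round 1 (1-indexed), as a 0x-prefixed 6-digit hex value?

s_0 = plaintext = 0x15DDD0
s_1 = Round(s_0, k_0) = 0xDC02F2
s_2 = Round(s_1, k_1) = 0x902D3C

0xDC02F2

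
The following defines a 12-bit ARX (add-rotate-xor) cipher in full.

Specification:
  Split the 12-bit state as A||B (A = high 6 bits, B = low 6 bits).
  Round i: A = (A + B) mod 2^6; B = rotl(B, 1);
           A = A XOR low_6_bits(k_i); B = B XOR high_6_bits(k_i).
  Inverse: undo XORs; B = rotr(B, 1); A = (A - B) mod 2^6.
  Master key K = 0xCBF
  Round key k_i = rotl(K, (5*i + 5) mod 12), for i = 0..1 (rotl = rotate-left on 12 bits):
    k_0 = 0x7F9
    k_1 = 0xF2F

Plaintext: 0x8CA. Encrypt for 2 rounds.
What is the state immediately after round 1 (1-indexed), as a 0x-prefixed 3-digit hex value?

0x50B

s_0 = plaintext = 0x8CA
s_1 = Round(s_0, k_0) = 0x50B
s_2 = Round(s_1, k_1) = 0xC2A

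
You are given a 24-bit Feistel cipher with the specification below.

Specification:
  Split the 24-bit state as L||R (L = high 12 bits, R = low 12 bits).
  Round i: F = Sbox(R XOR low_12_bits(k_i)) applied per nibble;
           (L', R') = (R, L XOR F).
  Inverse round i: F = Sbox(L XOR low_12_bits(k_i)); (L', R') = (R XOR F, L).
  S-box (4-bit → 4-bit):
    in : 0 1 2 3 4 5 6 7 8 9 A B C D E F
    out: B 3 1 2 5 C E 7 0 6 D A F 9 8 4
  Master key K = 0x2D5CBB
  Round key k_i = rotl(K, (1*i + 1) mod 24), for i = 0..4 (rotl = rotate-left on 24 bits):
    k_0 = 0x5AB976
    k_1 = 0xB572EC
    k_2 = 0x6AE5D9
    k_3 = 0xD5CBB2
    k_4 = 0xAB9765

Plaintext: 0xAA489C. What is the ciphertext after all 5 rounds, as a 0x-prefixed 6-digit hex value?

s_0 = plaintext = 0xAA489C
s_1 = Round(s_0, k_0) = 0x89C929
s_2 = Round(s_1, k_1) = 0x929260
s_3 = Round(s_2, k_2) = 0x260E8F
s_4 = Round(s_3, k_3) = 0xE8FE49
s_5 = Round(s_4, k_4) = 0xE49890

0xE49890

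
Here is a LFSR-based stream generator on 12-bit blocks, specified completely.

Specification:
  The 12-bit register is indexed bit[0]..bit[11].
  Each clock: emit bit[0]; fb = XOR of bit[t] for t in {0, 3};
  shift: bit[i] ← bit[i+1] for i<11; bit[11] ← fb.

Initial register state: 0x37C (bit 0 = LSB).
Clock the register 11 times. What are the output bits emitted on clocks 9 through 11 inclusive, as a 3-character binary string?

110

reg_0 = 0x37C
clock 1: out=0, reg = 0x9BE
clock 2: out=0, reg = 0xCDF
clock 3: out=1, reg = 0x66F
clock 4: out=1, reg = 0x337
clock 5: out=1, reg = 0x99B
clock 6: out=1, reg = 0x4CD
clock 7: out=1, reg = 0x266
clock 8: out=0, reg = 0x133
clock 9: out=1, reg = 0x899
clock 10: out=1, reg = 0x44C
clock 11: out=0, reg = 0xA26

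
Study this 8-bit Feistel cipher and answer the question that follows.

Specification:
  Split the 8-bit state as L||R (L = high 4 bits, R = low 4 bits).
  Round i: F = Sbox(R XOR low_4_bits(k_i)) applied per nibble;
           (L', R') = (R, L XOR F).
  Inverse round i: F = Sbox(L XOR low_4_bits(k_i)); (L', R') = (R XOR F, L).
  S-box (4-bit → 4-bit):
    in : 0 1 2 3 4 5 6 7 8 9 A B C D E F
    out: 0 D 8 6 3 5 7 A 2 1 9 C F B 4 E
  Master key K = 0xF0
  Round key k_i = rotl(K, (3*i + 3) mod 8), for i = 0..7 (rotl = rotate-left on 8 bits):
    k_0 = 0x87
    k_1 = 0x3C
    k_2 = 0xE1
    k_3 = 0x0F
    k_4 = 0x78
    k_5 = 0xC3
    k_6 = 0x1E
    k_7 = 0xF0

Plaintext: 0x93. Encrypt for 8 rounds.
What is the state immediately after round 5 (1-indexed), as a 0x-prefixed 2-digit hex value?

s_0 = plaintext = 0x93
s_1 = Round(s_0, k_0) = 0x3A
s_2 = Round(s_1, k_1) = 0xA4
s_3 = Round(s_2, k_2) = 0x4F
s_4 = Round(s_3, k_3) = 0xF4
s_5 = Round(s_4, k_4) = 0x40
s_6 = Round(s_5, k_5) = 0x02
s_7 = Round(s_6, k_6) = 0x2F
s_8 = Round(s_7, k_7) = 0xFC

0x40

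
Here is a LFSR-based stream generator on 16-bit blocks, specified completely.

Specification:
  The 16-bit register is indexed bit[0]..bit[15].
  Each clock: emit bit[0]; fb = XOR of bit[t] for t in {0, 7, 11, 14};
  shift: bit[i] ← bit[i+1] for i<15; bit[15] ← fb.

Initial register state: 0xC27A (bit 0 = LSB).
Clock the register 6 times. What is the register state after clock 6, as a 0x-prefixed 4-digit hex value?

0x0709

reg_0 = 0xC27A
clock 1: out=0, reg = 0xE13D
clock 2: out=1, reg = 0x709E
clock 3: out=0, reg = 0x384F
clock 4: out=1, reg = 0x1C27
clock 5: out=1, reg = 0x0E13
clock 6: out=1, reg = 0x0709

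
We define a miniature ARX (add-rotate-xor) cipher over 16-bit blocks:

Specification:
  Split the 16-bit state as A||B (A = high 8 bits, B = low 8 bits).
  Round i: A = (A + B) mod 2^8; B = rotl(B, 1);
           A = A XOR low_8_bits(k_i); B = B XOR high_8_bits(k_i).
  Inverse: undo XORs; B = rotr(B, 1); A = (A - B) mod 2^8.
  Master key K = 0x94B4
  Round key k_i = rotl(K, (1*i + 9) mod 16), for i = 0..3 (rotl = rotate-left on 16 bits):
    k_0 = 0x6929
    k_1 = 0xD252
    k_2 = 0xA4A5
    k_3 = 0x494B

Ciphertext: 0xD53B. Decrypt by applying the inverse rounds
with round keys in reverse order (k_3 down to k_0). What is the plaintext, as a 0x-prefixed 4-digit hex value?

s_0 = ciphertext = 0xD53B
s_1 = InvRound(s_0, k_3) = 0x6539
s_2 = InvRound(s_1, k_2) = 0xF2CE
s_3 = InvRound(s_2, k_1) = 0x920E
s_4 = InvRound(s_3, k_0) = 0x08B3

0x08B3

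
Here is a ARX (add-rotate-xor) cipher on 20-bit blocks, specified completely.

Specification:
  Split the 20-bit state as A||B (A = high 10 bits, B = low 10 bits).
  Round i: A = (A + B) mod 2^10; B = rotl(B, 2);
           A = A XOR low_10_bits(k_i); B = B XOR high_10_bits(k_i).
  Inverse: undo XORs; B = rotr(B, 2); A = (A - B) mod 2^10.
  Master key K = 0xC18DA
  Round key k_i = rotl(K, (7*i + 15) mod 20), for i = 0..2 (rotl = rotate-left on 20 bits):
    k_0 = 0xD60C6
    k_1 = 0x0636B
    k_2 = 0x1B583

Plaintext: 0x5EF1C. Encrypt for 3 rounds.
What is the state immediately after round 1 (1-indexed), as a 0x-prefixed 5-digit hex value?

0x1472B

s_0 = plaintext = 0x5EF1C
s_1 = Round(s_0, k_0) = 0x1472B
s_2 = Round(s_1, k_1) = 0x05CB7
s_3 = Round(s_2, k_2) = 0x536B1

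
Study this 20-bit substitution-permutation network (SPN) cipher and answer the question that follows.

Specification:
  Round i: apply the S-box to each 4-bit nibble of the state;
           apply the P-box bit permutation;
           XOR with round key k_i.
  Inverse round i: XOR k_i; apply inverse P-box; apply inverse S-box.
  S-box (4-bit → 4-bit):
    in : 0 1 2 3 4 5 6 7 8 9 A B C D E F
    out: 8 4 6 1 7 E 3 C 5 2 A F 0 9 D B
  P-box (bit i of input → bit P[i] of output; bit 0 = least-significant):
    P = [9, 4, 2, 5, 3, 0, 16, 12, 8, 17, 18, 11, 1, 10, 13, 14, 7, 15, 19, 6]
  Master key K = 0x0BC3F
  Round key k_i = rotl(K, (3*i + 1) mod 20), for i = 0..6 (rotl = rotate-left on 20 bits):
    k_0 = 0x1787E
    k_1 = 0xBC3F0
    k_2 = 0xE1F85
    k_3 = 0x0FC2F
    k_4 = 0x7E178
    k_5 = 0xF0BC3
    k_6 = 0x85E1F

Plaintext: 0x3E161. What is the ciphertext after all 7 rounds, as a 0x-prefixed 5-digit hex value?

0x2CE26

s_0 = plaintext = 0x3E161
s_1 = Round(s_0, k_0) = 0x518F1
s_2 = Round(s_1, k_1) = 0x772BD
s_3 = Round(s_2, k_2) = 0x16DEC
s_4 = Round(s_3, k_3) = 0x9E125
s_5 = Round(s_4, k_4) = 0x2014F
s_6 = Round(s_5, k_5) = 0x2C9FA
s_7 = Round(s_6, k_6) = 0x2CE26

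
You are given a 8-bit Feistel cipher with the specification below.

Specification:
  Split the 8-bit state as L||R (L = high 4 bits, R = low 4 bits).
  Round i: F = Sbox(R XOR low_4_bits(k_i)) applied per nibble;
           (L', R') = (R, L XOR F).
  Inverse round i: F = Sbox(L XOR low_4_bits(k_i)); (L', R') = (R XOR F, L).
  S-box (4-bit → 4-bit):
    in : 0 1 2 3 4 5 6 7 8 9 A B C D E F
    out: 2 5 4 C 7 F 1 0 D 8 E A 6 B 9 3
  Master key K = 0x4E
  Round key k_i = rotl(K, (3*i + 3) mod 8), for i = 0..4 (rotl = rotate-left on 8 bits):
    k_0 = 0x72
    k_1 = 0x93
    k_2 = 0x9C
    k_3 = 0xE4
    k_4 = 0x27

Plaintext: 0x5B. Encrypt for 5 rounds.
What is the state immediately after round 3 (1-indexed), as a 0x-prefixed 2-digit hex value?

0x24

s_0 = plaintext = 0x5B
s_1 = Round(s_0, k_0) = 0xBD
s_2 = Round(s_1, k_1) = 0xD2
s_3 = Round(s_2, k_2) = 0x24
s_4 = Round(s_3, k_3) = 0x40
s_5 = Round(s_4, k_4) = 0x04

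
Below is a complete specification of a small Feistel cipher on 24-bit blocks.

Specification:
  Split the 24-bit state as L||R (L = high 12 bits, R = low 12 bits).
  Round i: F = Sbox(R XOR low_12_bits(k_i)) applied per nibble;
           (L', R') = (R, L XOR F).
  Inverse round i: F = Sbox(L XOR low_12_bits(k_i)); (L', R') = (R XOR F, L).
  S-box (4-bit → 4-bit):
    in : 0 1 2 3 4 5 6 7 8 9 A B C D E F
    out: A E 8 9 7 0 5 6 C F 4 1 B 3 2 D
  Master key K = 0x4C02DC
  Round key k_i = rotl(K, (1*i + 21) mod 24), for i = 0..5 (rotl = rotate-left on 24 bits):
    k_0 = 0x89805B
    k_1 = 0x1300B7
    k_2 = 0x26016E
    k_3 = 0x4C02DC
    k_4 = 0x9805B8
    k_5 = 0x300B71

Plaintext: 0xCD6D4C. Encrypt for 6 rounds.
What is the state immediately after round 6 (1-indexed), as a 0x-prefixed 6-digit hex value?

0xADE776

s_0 = plaintext = 0xCD6D4C
s_1 = Round(s_0, k_0) = 0xD4CF30
s_2 = Round(s_1, k_1) = 0xF3008A
s_3 = Round(s_2, k_2) = 0x08A117
s_4 = Round(s_3, k_3) = 0x11793B
s_5 = Round(s_4, k_4) = 0x93BADE
s_6 = Round(s_5, k_5) = 0xADE776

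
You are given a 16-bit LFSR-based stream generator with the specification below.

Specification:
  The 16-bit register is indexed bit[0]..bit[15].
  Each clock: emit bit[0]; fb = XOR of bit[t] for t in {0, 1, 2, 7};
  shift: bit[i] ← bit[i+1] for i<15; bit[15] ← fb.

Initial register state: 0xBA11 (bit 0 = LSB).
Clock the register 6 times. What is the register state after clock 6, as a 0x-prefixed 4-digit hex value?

0xA6E8

reg_0 = 0xBA11
clock 1: out=1, reg = 0xDD08
clock 2: out=0, reg = 0x6E84
clock 3: out=0, reg = 0x3742
clock 4: out=0, reg = 0x9BA1
clock 5: out=1, reg = 0x4DD0
clock 6: out=0, reg = 0xA6E8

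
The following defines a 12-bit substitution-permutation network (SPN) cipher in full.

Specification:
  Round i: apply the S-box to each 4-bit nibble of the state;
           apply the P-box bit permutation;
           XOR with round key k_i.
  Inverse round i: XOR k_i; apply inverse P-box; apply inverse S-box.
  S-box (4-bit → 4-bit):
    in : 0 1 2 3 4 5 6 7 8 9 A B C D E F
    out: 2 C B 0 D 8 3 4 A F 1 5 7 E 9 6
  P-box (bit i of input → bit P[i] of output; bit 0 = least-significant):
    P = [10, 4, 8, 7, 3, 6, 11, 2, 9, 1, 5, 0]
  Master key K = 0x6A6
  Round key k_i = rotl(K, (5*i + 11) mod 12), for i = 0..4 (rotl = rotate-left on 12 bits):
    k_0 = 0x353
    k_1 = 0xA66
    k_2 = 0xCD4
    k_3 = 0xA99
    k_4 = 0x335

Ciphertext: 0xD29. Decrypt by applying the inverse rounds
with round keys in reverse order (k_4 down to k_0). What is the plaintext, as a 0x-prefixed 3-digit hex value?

s_0 = ciphertext = 0xD29
s_1 = InvRound(s_0, k_4) = 0xA46
s_2 = InvRound(s_1, k_3) = 0x828
s_3 = InvRound(s_2, k_2) = 0x722
s_4 = InvRound(s_3, k_1) = 0x3DB
s_5 = InvRound(s_4, k_0) = 0x3A5

0x3A5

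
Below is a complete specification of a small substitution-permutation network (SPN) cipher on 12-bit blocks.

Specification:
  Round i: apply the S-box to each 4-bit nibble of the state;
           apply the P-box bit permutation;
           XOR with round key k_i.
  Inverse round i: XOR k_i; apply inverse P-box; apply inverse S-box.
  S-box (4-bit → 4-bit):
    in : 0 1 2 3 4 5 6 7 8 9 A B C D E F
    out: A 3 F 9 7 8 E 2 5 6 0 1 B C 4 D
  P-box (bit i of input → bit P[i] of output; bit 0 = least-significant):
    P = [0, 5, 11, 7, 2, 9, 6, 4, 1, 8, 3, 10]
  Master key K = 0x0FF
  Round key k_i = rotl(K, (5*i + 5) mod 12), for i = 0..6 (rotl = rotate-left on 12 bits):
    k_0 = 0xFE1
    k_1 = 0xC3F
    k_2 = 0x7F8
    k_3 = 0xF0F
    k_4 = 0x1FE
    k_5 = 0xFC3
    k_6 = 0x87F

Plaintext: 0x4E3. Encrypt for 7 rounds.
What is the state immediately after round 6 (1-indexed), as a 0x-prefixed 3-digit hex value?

0x23D

s_0 = plaintext = 0x4E3
s_1 = Round(s_0, k_0) = 0xE2A
s_2 = Round(s_1, k_1) = 0xE63
s_3 = Round(s_2, k_2) = 0x521
s_4 = Round(s_3, k_3) = 0x97A
s_5 = Round(s_4, k_4) = 0x2F6
s_6 = Round(s_5, k_5) = 0x23D
s_7 = Round(s_6, k_6) = 0x5E1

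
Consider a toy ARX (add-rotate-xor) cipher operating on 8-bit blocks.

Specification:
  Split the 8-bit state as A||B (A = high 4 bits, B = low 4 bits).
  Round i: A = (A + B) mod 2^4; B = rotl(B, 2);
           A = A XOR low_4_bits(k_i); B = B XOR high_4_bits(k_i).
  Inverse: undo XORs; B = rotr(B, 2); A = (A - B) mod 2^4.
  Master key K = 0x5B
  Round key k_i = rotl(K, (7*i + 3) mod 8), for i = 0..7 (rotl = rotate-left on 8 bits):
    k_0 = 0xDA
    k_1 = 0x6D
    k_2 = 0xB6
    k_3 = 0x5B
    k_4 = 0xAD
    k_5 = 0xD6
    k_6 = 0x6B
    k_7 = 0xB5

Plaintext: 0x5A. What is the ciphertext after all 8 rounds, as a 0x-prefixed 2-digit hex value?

s_0 = plaintext = 0x5A
s_1 = Round(s_0, k_0) = 0x57
s_2 = Round(s_1, k_1) = 0x1B
s_3 = Round(s_2, k_2) = 0xA5
s_4 = Round(s_3, k_3) = 0x40
s_5 = Round(s_4, k_4) = 0x9A
s_6 = Round(s_5, k_5) = 0x57
s_7 = Round(s_6, k_6) = 0x7B
s_8 = Round(s_7, k_7) = 0x75

0x75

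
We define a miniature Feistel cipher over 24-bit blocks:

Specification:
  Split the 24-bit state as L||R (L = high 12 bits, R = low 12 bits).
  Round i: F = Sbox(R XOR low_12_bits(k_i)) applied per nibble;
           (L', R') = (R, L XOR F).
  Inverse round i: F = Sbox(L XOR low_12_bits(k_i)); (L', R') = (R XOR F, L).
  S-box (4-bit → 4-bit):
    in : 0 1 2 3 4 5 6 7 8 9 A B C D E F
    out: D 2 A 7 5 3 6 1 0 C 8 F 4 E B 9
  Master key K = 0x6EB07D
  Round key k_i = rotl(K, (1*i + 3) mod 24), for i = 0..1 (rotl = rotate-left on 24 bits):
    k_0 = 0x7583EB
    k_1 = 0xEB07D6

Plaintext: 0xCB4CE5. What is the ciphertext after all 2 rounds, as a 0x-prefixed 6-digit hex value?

0x56F619

s_0 = plaintext = 0xCB4CE5
s_1 = Round(s_0, k_0) = 0xCE556F
s_2 = Round(s_1, k_1) = 0x56F619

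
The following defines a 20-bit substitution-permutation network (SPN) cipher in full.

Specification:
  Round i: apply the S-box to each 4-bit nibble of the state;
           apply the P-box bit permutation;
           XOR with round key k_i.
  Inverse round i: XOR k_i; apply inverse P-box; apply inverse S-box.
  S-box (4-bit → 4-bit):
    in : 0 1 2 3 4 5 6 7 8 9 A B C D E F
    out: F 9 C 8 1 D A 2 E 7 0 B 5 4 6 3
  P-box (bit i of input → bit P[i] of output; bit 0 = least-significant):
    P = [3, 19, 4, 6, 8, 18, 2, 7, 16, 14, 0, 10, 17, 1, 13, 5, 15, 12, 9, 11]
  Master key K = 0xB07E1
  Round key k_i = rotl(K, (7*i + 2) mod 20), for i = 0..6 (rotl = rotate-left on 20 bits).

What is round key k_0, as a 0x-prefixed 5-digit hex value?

K = 0xB07E1
k_0 = rotl(K, (7*0+2) mod 20) = rotl(K, 2) = 0xC1F86

0xC1F86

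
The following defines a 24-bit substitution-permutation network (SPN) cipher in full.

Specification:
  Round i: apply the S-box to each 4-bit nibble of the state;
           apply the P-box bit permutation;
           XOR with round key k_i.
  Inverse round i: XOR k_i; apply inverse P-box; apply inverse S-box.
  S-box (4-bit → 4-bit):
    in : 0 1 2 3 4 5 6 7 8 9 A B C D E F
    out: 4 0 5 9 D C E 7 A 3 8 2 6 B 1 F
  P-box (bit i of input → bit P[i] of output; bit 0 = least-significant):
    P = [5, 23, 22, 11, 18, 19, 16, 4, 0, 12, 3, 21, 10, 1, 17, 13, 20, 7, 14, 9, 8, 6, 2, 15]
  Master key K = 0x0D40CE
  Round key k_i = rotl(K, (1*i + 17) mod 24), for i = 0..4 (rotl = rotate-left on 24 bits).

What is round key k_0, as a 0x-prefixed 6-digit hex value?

K = 0x0D40CE
k_0 = rotl(K, (1*0+17) mod 24) = rotl(K, 17) = 0x9C1A81

0x9C1A81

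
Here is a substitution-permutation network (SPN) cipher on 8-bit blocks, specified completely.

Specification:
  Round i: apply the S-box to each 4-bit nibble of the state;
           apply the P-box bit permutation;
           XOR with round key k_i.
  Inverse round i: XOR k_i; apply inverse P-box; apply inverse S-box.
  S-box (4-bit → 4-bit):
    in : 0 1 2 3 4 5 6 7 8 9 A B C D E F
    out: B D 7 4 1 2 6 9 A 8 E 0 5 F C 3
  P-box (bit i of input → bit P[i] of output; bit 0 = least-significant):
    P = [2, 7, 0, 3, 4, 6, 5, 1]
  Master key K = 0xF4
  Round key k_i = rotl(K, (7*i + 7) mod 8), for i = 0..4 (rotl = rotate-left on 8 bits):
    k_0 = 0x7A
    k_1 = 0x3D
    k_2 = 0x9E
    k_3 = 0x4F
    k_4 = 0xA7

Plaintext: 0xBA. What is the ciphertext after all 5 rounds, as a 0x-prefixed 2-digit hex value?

0x11

s_0 = plaintext = 0xBA
s_1 = Round(s_0, k_0) = 0xF3
s_2 = Round(s_1, k_1) = 0x6C
s_3 = Round(s_2, k_2) = 0xFB
s_4 = Round(s_3, k_3) = 0x1F
s_5 = Round(s_4, k_4) = 0x11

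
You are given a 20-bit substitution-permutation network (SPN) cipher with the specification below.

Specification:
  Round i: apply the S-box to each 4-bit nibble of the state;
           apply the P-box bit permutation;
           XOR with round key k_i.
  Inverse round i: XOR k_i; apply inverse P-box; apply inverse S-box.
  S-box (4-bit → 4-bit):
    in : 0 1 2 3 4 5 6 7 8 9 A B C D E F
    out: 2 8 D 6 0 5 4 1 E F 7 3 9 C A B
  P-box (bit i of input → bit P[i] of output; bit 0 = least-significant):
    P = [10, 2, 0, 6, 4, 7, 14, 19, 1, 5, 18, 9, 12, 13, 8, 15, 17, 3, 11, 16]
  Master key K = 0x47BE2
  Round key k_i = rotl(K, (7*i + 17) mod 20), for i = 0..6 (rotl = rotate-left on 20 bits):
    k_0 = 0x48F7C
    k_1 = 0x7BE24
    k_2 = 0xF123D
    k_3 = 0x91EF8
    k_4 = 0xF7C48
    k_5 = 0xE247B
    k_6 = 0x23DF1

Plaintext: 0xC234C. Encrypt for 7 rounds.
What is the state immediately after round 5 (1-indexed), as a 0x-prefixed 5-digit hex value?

s_0 = plaintext = 0xC234C
s_1 = Round(s_0, k_0) = 0x31A1C
s_2 = Round(s_1, k_1) = 0xB324E
s_3 = Round(s_2, k_2) = 0x93173
s_4 = Round(s_3, k_3) = 0xA35E5
s_5 = Round(s_4, k_4) = 0x151C3
s_6 = Round(s_5, k_5) = 0x7376E
s_7 = Round(s_6, k_6) = 0x05CB7

0x151C3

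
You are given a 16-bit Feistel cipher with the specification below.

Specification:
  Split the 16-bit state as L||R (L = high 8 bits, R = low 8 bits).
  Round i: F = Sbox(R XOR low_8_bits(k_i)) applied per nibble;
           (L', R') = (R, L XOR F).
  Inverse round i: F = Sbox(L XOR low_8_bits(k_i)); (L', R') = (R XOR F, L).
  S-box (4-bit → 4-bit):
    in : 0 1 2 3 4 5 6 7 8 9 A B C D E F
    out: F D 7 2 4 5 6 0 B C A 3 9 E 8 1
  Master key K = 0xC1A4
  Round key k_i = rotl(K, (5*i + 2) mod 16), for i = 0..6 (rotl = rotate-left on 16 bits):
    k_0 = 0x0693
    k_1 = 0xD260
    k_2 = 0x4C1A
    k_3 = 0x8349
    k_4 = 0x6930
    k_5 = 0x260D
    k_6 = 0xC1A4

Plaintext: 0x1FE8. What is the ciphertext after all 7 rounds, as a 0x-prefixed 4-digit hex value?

0x300B

s_0 = plaintext = 0x1FE8
s_1 = Round(s_0, k_0) = 0xE81C
s_2 = Round(s_1, k_1) = 0x1CE1
s_3 = Round(s_2, k_2) = 0xE10F
s_4 = Round(s_3, k_3) = 0x0FA7
s_5 = Round(s_4, k_4) = 0xA7CF
s_6 = Round(s_5, k_5) = 0xCF30
s_7 = Round(s_6, k_6) = 0x300B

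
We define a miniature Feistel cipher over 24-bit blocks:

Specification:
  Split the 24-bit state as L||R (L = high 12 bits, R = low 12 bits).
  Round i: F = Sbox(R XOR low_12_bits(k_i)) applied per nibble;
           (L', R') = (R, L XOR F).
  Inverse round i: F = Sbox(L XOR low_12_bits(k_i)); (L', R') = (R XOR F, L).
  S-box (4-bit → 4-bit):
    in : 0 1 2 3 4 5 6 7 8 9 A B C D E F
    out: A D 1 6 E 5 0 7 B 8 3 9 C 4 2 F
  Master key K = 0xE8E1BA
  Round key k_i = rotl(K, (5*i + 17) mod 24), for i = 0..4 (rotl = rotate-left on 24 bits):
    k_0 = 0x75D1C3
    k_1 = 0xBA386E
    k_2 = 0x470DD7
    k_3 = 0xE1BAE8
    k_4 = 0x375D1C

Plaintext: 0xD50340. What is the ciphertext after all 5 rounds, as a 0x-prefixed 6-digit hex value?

0x12AA9A

s_0 = plaintext = 0xD50340
s_1 = Round(s_0, k_0) = 0x340CE6
s_2 = Round(s_1, k_1) = 0xCE6DFB
s_3 = Round(s_2, k_2) = 0xDFB6FA
s_4 = Round(s_3, k_3) = 0x6FA12A
s_5 = Round(s_4, k_4) = 0x12AA9A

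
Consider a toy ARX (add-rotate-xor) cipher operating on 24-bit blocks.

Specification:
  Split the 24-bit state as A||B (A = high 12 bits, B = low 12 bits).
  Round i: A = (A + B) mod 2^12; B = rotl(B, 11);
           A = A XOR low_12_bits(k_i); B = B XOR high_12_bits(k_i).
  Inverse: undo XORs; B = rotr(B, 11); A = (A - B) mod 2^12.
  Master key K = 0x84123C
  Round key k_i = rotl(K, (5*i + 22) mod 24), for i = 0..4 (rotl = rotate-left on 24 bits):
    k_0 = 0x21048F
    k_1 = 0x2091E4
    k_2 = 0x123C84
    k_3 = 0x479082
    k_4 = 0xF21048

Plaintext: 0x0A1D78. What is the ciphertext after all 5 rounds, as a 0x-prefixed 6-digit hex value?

0xD4675E

s_0 = plaintext = 0x0A1D78
s_1 = Round(s_0, k_0) = 0xA964AC
s_2 = Round(s_1, k_1) = 0xEA605F
s_3 = Round(s_2, k_2) = 0x38190C
s_4 = Round(s_3, k_3) = 0xC0F0FF
s_5 = Round(s_4, k_4) = 0xD4675E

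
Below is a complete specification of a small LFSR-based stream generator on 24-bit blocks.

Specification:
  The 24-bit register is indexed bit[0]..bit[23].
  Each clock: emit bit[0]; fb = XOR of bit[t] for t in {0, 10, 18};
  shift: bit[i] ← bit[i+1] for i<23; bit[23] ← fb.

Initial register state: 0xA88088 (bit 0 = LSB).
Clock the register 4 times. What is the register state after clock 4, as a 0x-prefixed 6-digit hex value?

0x2A8808

reg_0 = 0xA88088
clock 1: out=0, reg = 0x544044
clock 2: out=0, reg = 0xAA2022
clock 3: out=0, reg = 0x551011
clock 4: out=1, reg = 0x2A8808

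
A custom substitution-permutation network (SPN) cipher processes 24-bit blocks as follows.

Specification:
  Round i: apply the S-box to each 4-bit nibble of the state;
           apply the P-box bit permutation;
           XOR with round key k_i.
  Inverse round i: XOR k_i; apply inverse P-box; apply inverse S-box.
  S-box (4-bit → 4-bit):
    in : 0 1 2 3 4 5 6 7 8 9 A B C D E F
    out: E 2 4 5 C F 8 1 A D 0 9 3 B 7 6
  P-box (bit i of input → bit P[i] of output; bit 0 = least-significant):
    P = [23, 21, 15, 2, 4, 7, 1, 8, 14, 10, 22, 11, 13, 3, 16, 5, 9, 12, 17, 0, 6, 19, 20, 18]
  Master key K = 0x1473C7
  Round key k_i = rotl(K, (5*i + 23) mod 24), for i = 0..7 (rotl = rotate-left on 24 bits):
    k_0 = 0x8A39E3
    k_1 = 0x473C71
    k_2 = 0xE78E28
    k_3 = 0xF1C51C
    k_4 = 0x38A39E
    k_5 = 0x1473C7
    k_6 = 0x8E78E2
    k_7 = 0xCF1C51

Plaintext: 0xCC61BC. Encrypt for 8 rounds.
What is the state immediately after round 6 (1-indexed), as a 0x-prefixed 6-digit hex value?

s_0 = plaintext = 0xCC61BC
s_1 = Round(s_0, k_0) = 0x222E93
s_2 = Round(s_1, k_1) = 0x94F963
s_3 = Round(s_2, k_2) = 0x304761
s_4 = Round(s_3, k_3) = 0xC2947D
s_5 = Round(s_4, k_4) = 0xD38BEA
s_6 = Round(s_5, k_5) = 0x1A393D
s_7 = Round(s_6, k_6) = 0x6710F4
s_8 = Round(s_7, k_7) = 0x8B92DF

0x1A393D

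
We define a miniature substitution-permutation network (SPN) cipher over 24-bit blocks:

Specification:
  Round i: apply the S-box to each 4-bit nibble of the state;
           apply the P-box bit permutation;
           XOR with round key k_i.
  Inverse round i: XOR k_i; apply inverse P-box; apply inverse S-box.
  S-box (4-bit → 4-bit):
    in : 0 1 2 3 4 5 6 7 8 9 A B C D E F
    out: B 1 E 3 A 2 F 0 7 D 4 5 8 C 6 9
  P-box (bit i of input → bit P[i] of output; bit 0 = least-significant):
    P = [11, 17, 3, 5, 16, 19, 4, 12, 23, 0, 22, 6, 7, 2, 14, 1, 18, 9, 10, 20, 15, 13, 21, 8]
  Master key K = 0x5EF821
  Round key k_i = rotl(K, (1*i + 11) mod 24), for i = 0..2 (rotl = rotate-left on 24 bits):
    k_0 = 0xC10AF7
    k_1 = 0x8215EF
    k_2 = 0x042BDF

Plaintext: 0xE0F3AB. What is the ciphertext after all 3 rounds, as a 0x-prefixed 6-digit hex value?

0x0396C1

s_0 = plaintext = 0xE0F3AB
s_1 = Round(s_0, k_0) = 0x75206C
s_2 = Round(s_1, k_1) = 0x0B4798
s_3 = Round(s_2, k_2) = 0x0396C1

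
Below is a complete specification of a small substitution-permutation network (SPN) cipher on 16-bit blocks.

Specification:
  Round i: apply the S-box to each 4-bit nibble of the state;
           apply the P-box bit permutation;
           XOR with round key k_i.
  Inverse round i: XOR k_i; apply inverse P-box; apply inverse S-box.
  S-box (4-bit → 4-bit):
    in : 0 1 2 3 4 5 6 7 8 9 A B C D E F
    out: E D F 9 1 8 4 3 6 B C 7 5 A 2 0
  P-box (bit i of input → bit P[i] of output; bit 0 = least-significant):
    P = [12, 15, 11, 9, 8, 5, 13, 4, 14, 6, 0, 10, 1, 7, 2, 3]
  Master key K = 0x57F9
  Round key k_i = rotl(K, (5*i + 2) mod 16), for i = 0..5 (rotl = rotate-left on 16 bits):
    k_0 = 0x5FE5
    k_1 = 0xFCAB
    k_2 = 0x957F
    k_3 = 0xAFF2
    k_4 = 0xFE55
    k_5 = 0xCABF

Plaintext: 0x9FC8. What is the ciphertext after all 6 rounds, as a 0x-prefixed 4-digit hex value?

s_0 = plaintext = 0x9FC8
s_1 = Round(s_0, k_0) = 0xF66F
s_2 = Round(s_1, k_1) = 0xDCAA
s_3 = Round(s_2, k_2) = 0xFFE6
s_4 = Round(s_3, k_3) = 0xA7D2
s_5 = Round(s_4, k_4) = 0x2429
s_6 = Round(s_5, k_5) = 0x3901

0x3901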